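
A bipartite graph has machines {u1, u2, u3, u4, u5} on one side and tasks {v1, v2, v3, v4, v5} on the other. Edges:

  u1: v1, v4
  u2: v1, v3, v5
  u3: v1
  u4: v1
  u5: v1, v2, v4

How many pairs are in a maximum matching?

Unit-capacity flow: source→left, listed edges, right→sink; max matching = max flow.
Augmenting path u1→v1 (+1); matched 1.
Augmenting path u2→v3 (+1); matched 2.
Augmenting path u5→v2 (+1); matched 3.
Augmenting path u3→v1→u1→v4 (+1); matched 4.
No augmenting path remains; maximum matching = 4.
König certificate: {u1, u2, u5, v1} is a vertex cover of size 4 (every listed pair touches it), so no matching can be larger.

4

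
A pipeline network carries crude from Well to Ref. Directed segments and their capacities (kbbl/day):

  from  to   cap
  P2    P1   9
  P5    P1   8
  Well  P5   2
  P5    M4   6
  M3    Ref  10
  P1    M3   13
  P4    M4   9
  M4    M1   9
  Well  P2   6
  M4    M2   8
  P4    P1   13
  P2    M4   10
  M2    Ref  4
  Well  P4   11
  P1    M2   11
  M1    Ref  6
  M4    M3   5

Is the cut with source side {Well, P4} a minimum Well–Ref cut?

Given cut capacity: 2 + 6 + 13 + 9 = 30.
Augment Well→P5→P1→M2→Ref: bottleneck 2, flow now 2.
Augment Well→P4→P1→M2→Ref: bottleneck 2, flow now 4.
Augment Well→P4→P1→M3→Ref: bottleneck 9, flow now 13.
Augment Well→P2→P1→M3→Ref: bottleneck 1, flow now 14.
Augment Well→P2→M4→M1→Ref: bottleneck 5, flow now 19.
No augmenting path remains; maximum flow = 19.
In the residual graph, reachable from Well: {Well}.
Min-cut edges: Well→P5 (2), Well→P4 (11), Well→P2 (6); capacity 2 + 11 + 6 = 19.
Cut capacity 30 exceeds the max flow 19, so it is not minimum.

No — its capacity is 30, but the minimum cut has capacity 19.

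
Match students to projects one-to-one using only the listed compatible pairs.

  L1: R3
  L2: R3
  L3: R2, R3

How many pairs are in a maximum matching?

2

Unit-capacity flow: source→left, listed edges, right→sink; max matching = max flow.
Augmenting path L1→R3 (+1); matched 1.
Augmenting path L3→R2 (+1); matched 2.
No augmenting path remains; maximum matching = 2.
König certificate: {L3, R3} is a vertex cover of size 2 (every listed pair touches it), so no matching can be larger.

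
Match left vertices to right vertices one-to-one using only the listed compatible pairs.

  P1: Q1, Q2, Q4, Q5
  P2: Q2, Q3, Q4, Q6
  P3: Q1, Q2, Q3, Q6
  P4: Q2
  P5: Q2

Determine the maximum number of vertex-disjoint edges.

4

Unit-capacity flow: source→left, listed edges, right→sink; max matching = max flow.
Augmenting path P1→Q1 (+1); matched 1.
Augmenting path P2→Q2 (+1); matched 2.
Augmenting path P3→Q3 (+1); matched 3.
Augmenting path P4→Q2→P2→Q4 (+1); matched 4.
No augmenting path remains; maximum matching = 4.
König certificate: {P1, P2, P3, Q2} is a vertex cover of size 4 (every listed pair touches it), so no matching can be larger.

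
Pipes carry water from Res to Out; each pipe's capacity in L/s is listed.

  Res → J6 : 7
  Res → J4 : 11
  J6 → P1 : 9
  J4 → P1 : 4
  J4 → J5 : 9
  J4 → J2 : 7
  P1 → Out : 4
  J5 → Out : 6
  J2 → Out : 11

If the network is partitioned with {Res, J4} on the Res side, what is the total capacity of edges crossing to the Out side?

27

Edges leaving {Res, J4}: Res→J6 (7), J4→P1 (4), J4→J5 (9), J4→J2 (7).
Cut capacity = 7 + 4 + 9 + 7 = 27.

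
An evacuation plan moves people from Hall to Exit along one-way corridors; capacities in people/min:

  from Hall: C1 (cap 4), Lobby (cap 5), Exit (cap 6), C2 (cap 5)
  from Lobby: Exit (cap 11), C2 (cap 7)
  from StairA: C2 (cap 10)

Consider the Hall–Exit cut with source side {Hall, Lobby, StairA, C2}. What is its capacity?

Edges leaving {Hall, Lobby, StairA, C2}: Hall→C1 (4), Hall→Exit (6), Lobby→Exit (11).
Cut capacity = 4 + 6 + 11 = 21.

21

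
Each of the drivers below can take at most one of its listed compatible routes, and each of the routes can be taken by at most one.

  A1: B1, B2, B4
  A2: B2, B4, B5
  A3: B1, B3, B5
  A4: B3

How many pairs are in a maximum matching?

4

Unit-capacity flow: source→left, listed edges, right→sink; max matching = max flow.
Augmenting path A1→B1 (+1); matched 1.
Augmenting path A2→B2 (+1); matched 2.
Augmenting path A3→B3 (+1); matched 3.
Augmenting path A4→B3→A3→B5 (+1); matched 4.
No augmenting path remains; maximum matching = 4.
König certificate: {A1, A2, A3, A4} is a vertex cover of size 4 (every listed pair touches it), so no matching can be larger.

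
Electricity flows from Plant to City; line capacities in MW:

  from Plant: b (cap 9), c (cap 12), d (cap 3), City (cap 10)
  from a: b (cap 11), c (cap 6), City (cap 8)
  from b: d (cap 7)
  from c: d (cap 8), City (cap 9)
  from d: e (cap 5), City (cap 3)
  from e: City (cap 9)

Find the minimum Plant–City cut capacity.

Augment Plant→City: bottleneck 10, flow now 10.
Augment Plant→c→City: bottleneck 9, flow now 19.
Augment Plant→d→City: bottleneck 3, flow now 22.
Augment Plant→b→d→e→City: bottleneck 5, flow now 27.
No augmenting path remains; maximum flow = 27.
By max-flow min-cut, the minimum cut capacity equals the max flow.
In the residual graph, reachable from Plant: {Plant, b, c, d}.
Min-cut edges: Plant→City (10), c→City (9), d→e (5), d→City (3); capacity 10 + 9 + 5 + 3 = 27.

27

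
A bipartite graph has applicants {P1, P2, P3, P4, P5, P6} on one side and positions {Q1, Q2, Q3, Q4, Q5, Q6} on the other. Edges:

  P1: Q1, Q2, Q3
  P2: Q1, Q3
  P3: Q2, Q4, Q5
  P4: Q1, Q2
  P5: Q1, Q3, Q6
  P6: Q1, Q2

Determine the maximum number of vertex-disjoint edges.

Unit-capacity flow: source→left, listed edges, right→sink; max matching = max flow.
Augmenting path P1→Q1 (+1); matched 1.
Augmenting path P2→Q3 (+1); matched 2.
Augmenting path P3→Q2 (+1); matched 3.
Augmenting path P5→Q6 (+1); matched 4.
Augmenting path P4→Q2→P3→Q4 (+1); matched 5.
No augmenting path remains; maximum matching = 5.
König certificate: {P3, P5, Q1, Q2, Q3} is a vertex cover of size 5 (every listed pair touches it), so no matching can be larger.

5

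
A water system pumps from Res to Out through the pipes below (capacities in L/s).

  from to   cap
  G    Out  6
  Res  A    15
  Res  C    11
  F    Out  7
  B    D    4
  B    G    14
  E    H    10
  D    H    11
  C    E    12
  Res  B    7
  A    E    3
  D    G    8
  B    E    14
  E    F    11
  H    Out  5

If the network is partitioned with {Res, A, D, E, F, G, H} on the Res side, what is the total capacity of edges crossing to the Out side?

36

Edges leaving {Res, A, D, E, F, G, H}: Res→B (7), Res→C (11), F→Out (7), G→Out (6), H→Out (5).
Cut capacity = 7 + 11 + 7 + 6 + 5 = 36.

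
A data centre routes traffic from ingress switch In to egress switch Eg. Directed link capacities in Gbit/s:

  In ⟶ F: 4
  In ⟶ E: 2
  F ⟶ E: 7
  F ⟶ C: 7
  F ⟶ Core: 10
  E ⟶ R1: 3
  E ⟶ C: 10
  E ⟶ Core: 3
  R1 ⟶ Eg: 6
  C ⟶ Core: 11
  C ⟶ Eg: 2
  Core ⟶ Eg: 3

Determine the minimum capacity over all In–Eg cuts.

6

Augment In→F→C→Eg: bottleneck 2, flow now 2.
Augment In→F→Core→Eg: bottleneck 2, flow now 4.
Augment In→E→R1→Eg: bottleneck 2, flow now 6.
No augmenting path remains; maximum flow = 6.
By max-flow min-cut, the minimum cut capacity equals the max flow.
In the residual graph, reachable from In: {In}.
Min-cut edges: In→F (4), In→E (2); capacity 4 + 2 = 6.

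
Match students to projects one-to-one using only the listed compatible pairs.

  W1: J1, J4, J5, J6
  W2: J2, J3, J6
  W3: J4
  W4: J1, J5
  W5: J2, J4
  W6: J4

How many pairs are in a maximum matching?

5

Unit-capacity flow: source→left, listed edges, right→sink; max matching = max flow.
Augmenting path W1→J1 (+1); matched 1.
Augmenting path W2→J2 (+1); matched 2.
Augmenting path W3→J4 (+1); matched 3.
Augmenting path W4→J5 (+1); matched 4.
Augmenting path W5→J2→W2→J3 (+1); matched 5.
No augmenting path remains; maximum matching = 5.
König certificate: {W1, W2, W4, W5, J4} is a vertex cover of size 5 (every listed pair touches it), so no matching can be larger.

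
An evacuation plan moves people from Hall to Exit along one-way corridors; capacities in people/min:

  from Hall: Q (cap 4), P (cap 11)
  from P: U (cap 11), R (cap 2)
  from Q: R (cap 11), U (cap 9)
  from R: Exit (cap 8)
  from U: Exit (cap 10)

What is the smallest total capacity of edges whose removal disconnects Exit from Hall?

Augment Hall→P→R→Exit: bottleneck 2, flow now 2.
Augment Hall→P→U→Exit: bottleneck 9, flow now 11.
Augment Hall→Q→R→Exit: bottleneck 4, flow now 15.
No augmenting path remains; maximum flow = 15.
By max-flow min-cut, the minimum cut capacity equals the max flow.
In the residual graph, reachable from Hall: {Hall}.
Min-cut edges: Hall→P (11), Hall→Q (4); capacity 11 + 4 = 15.

15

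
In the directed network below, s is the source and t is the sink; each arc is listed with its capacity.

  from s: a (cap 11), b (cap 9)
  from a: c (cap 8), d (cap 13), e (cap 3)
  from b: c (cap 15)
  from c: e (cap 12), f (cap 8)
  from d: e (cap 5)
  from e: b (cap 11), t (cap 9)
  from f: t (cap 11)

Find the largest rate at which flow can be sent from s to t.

17

Augment s→a→e→t: bottleneck 3, flow now 3.
Augment s→a→c→e→t: bottleneck 6, flow now 9.
Augment s→a→c→f→t: bottleneck 2, flow now 11.
Augment s→b→c→f→t: bottleneck 6, flow now 17.
No augmenting path remains; maximum flow = 17.
In the residual graph, reachable from s: {s, a, b, c, d, e}.
Min-cut edges: c→f (8), e→t (9); capacity 8 + 9 = 17.
This cut is saturated, so no flow can exceed 17.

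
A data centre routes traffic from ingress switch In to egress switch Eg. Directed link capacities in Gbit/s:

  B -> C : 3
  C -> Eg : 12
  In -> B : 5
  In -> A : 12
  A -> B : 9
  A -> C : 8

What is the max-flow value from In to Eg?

Augment In→A→C→Eg: bottleneck 8, flow now 8.
Augment In→B→C→Eg: bottleneck 3, flow now 11.
No augmenting path remains; maximum flow = 11.
In the residual graph, reachable from In: {In, A, B}.
Min-cut edges: A→C (8), B→C (3); capacity 8 + 3 = 11.
This cut is saturated, so no flow can exceed 11.

11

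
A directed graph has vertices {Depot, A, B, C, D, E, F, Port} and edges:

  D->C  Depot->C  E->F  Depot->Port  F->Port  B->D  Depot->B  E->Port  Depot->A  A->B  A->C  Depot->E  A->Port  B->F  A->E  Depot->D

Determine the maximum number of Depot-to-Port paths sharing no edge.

Assign every edge capacity 1; by Menger, the answer equals the max flow.
Path Depot→Port (+1); total 1.
Path Depot→A→Port (+1); total 2.
Path Depot→E→Port (+1); total 3.
Path Depot→B→F→Port (+1); total 4.
No residual Depot→Port path; max flow = 4.
Certifying cut of size 4: {Depot→A, Depot→B, Depot→E, Depot→Port}.

4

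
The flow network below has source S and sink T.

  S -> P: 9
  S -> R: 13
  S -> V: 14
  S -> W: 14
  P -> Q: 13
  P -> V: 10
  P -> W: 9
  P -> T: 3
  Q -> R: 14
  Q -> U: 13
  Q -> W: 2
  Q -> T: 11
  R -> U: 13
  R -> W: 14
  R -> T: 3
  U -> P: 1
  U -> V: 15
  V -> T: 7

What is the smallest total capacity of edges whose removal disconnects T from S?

Augment S→P→T: bottleneck 3, flow now 3.
Augment S→R→T: bottleneck 3, flow now 6.
Augment S→V→T: bottleneck 7, flow now 13.
Augment S→P→Q→T: bottleneck 6, flow now 19.
Augment S→R→U→P→Q→T: bottleneck 1, flow now 20.
No augmenting path remains; maximum flow = 20.
By max-flow min-cut, the minimum cut capacity equals the max flow.
In the residual graph, reachable from S: {S, R, U, V, W}.
Min-cut edges: S→P (9), R→T (3), U→P (1), V→T (7); capacity 9 + 3 + 1 + 7 = 20.

20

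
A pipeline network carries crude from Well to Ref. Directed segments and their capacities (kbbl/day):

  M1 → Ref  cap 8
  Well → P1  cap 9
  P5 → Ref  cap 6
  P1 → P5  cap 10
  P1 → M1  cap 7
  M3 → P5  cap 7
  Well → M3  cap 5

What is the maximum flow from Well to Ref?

13

Augment Well→M3→P5→Ref: bottleneck 5, flow now 5.
Augment Well→P1→M1→Ref: bottleneck 7, flow now 12.
Augment Well→P1→P5→Ref: bottleneck 1, flow now 13.
No augmenting path remains; maximum flow = 13.
In the residual graph, reachable from Well: {Well, M3, P1, P5}.
Min-cut edges: P1→M1 (7), P5→Ref (6); capacity 7 + 6 = 13.
This cut is saturated, so no flow can exceed 13.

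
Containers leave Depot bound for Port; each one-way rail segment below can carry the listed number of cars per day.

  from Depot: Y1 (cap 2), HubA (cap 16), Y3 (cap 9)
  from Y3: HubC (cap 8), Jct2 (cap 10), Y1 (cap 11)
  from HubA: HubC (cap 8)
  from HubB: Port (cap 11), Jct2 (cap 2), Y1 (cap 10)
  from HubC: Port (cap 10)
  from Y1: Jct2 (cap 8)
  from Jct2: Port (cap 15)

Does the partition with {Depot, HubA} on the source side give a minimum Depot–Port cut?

Yes — it is a minimum cut (capacity 19).

Given cut capacity: 9 + 2 + 8 = 19.
Augment Depot→Y3→HubC→Port: bottleneck 8, flow now 8.
Augment Depot→Y3→Jct2→Port: bottleneck 1, flow now 9.
Augment Depot→HubA→HubC→Port: bottleneck 2, flow now 11.
Augment Depot→Y1→Jct2→Port: bottleneck 2, flow now 13.
Augment Depot→HubA→HubC→Y3→Jct2→Port: bottleneck 6, flow now 19. (uses reverse residual edge)
No augmenting path remains; maximum flow = 19.
Cut capacity 19 equals the max flow, so it is a minimum cut.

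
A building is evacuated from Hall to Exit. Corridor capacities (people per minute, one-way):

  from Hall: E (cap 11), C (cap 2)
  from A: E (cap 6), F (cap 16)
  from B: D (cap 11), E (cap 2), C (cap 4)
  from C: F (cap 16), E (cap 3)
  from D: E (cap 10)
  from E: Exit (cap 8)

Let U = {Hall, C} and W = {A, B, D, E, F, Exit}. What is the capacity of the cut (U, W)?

Edges leaving {Hall, C}: Hall→E (11), C→E (3), C→F (16).
Cut capacity = 11 + 3 + 16 = 30.

30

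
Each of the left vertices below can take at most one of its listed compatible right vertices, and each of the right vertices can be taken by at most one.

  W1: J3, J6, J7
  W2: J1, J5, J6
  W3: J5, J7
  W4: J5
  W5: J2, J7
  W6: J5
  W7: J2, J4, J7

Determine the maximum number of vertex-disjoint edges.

Unit-capacity flow: source→left, listed edges, right→sink; max matching = max flow.
Augmenting path W1→J3 (+1); matched 1.
Augmenting path W2→J1 (+1); matched 2.
Augmenting path W3→J5 (+1); matched 3.
Augmenting path W5→J2 (+1); matched 4.
Augmenting path W7→J4 (+1); matched 5.
Augmenting path W4→J5→W3→J7 (+1); matched 6.
No augmenting path remains; maximum matching = 6.
König certificate: {W1, W2, W3, W5, W7, J5} is a vertex cover of size 6 (every listed pair touches it), so no matching can be larger.

6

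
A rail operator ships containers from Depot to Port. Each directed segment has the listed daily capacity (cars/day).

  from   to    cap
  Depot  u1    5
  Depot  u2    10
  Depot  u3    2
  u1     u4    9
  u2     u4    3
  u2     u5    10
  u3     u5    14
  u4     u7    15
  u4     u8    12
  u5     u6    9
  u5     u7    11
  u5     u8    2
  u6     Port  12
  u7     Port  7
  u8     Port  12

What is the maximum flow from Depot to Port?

17

Augment Depot→u1→u4→u7→Port: bottleneck 5, flow now 5.
Augment Depot→u2→u4→u7→Port: bottleneck 2, flow now 7.
Augment Depot→u2→u4→u8→Port: bottleneck 1, flow now 8.
Augment Depot→u2→u5→u6→Port: bottleneck 7, flow now 15.
Augment Depot→u3→u5→u6→Port: bottleneck 2, flow now 17.
No augmenting path remains; maximum flow = 17.
In the residual graph, reachable from Depot: {Depot}.
Min-cut edges: Depot→u1 (5), Depot→u2 (10), Depot→u3 (2); capacity 5 + 10 + 2 = 17.
This cut is saturated, so no flow can exceed 17.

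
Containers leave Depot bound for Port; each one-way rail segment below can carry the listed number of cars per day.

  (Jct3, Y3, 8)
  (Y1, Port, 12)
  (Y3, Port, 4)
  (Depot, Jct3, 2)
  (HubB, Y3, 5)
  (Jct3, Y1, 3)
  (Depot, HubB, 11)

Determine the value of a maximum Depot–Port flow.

Augment Depot→Jct3→Y3→Port: bottleneck 2, flow now 2.
Augment Depot→HubB→Y3→Port: bottleneck 2, flow now 4.
Augment Depot→HubB→Y3→Jct3→Y1→Port: bottleneck 2, flow now 6. (uses reverse residual edge)
No augmenting path remains; maximum flow = 6.
In the residual graph, reachable from Depot: {Depot, HubB, Y3}.
Min-cut edges: Depot→Jct3 (2), Y3→Port (4); capacity 2 + 4 = 6.
This cut is saturated, so no flow can exceed 6.

6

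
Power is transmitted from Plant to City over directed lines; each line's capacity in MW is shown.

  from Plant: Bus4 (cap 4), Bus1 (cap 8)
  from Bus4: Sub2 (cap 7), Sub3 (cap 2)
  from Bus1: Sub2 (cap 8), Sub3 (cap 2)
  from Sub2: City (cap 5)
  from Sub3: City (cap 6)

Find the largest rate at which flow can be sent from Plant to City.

Augment Plant→Bus4→Sub2→City: bottleneck 4, flow now 4.
Augment Plant→Bus1→Sub2→City: bottleneck 1, flow now 5.
Augment Plant→Bus1→Sub3→City: bottleneck 2, flow now 7.
Augment Plant→Bus1→Sub2→Bus4→Sub3→City: bottleneck 2, flow now 9. (uses reverse residual edge)
No augmenting path remains; maximum flow = 9.
In the residual graph, reachable from Plant: {Plant, Bus4, Bus1, Sub2}.
Min-cut edges: Bus4→Sub3 (2), Bus1→Sub3 (2), Sub2→City (5); capacity 2 + 2 + 5 = 9.
This cut is saturated, so no flow can exceed 9.

9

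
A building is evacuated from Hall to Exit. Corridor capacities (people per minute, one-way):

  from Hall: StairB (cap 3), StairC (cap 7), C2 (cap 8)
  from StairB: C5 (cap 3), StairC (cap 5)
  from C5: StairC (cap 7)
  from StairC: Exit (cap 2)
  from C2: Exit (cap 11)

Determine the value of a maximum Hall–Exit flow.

Augment Hall→StairC→Exit: bottleneck 2, flow now 2.
Augment Hall→C2→Exit: bottleneck 8, flow now 10.
No augmenting path remains; maximum flow = 10.
In the residual graph, reachable from Hall: {Hall, StairB, C5, StairC}.
Min-cut edges: Hall→C2 (8), StairC→Exit (2); capacity 8 + 2 = 10.
This cut is saturated, so no flow can exceed 10.

10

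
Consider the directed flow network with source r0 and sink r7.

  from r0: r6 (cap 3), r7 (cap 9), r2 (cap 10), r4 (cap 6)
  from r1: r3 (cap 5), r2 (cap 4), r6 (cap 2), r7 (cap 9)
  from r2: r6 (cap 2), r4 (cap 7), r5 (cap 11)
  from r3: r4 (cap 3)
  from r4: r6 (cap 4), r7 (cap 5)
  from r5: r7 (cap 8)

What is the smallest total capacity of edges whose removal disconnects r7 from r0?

22

Augment r0→r7: bottleneck 9, flow now 9.
Augment r0→r4→r7: bottleneck 5, flow now 14.
Augment r0→r2→r5→r7: bottleneck 8, flow now 22.
No augmenting path remains; maximum flow = 22.
By max-flow min-cut, the minimum cut capacity equals the max flow.
In the residual graph, reachable from r0: {r0, r2, r4, r5, r6}.
Min-cut edges: r0→r7 (9), r4→r7 (5), r5→r7 (8); capacity 9 + 5 + 8 = 22.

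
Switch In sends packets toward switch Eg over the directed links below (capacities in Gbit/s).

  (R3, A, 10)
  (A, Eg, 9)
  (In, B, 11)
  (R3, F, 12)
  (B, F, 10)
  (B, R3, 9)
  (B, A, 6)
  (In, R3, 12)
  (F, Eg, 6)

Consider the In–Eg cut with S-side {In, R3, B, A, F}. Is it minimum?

Yes — it is a minimum cut (capacity 15).

Given cut capacity: 9 + 6 = 15.
Augment In→R3→A→Eg: bottleneck 9, flow now 9.
Augment In→R3→F→Eg: bottleneck 3, flow now 12.
Augment In→B→F→Eg: bottleneck 3, flow now 15.
No augmenting path remains; maximum flow = 15.
Cut capacity 15 equals the max flow, so it is a minimum cut.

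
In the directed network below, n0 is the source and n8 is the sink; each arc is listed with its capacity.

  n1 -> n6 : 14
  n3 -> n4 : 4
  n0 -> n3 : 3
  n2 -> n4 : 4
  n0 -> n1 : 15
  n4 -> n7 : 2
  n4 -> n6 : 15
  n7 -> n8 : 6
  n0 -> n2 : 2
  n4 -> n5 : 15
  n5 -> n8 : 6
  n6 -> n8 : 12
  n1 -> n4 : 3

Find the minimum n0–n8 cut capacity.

Augment n0→n1→n6→n8: bottleneck 12, flow now 12.
Augment n0→n1→n4→n5→n8: bottleneck 3, flow now 15.
Augment n0→n2→n4→n5→n8: bottleneck 2, flow now 17.
Augment n0→n3→n4→n5→n8: bottleneck 1, flow now 18.
Augment n0→n3→n4→n7→n8: bottleneck 2, flow now 20.
No augmenting path remains; maximum flow = 20.
By max-flow min-cut, the minimum cut capacity equals the max flow.
In the residual graph, reachable from n0: {n0}.
Min-cut edges: n0→n1 (15), n0→n2 (2), n0→n3 (3); capacity 15 + 2 + 3 = 20.

20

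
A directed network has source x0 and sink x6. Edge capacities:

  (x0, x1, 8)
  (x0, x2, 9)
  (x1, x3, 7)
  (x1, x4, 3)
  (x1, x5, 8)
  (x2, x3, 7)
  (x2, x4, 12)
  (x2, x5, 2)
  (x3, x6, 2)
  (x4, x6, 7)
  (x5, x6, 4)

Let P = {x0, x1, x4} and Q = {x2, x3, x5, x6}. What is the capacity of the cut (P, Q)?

31

Edges leaving {x0, x1, x4}: x0→x2 (9), x1→x3 (7), x1→x5 (8), x4→x6 (7).
Cut capacity = 9 + 7 + 8 + 7 = 31.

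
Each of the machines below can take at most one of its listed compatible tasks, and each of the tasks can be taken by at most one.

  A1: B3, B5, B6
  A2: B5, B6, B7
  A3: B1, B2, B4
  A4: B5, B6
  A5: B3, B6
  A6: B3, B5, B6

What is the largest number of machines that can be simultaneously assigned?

5

Unit-capacity flow: source→left, listed edges, right→sink; max matching = max flow.
Augmenting path A1→B3 (+1); matched 1.
Augmenting path A2→B5 (+1); matched 2.
Augmenting path A3→B1 (+1); matched 3.
Augmenting path A4→B6 (+1); matched 4.
Augmenting path A6→B5→A2→B7 (+1); matched 5.
No augmenting path remains; maximum matching = 5.
König certificate: {A2, A3, B3, B5, B6} is a vertex cover of size 5 (every listed pair touches it), so no matching can be larger.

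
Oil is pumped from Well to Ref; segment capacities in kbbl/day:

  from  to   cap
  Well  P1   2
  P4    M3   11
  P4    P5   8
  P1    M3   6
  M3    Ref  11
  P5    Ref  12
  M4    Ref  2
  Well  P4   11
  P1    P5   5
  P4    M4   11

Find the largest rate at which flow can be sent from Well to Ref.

Augment Well→P1→P5→Ref: bottleneck 2, flow now 2.
Augment Well→P4→P5→Ref: bottleneck 8, flow now 10.
Augment Well→P4→M4→Ref: bottleneck 2, flow now 12.
Augment Well→P4→M3→Ref: bottleneck 1, flow now 13.
No augmenting path remains; maximum flow = 13.
In the residual graph, reachable from Well: {Well}.
Min-cut edges: Well→P1 (2), Well→P4 (11); capacity 2 + 11 = 13.
This cut is saturated, so no flow can exceed 13.

13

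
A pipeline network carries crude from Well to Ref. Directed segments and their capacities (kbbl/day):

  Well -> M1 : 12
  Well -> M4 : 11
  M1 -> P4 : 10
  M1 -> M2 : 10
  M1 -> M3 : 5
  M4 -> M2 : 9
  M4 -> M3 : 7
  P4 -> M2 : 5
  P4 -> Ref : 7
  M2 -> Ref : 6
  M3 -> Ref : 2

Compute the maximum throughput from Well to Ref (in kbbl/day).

15

Augment Well→M1→P4→Ref: bottleneck 7, flow now 7.
Augment Well→M1→M2→Ref: bottleneck 5, flow now 12.
Augment Well→M4→M2→Ref: bottleneck 1, flow now 13.
Augment Well→M4→M3→Ref: bottleneck 2, flow now 15.
No augmenting path remains; maximum flow = 15.
In the residual graph, reachable from Well: {Well, M1, M4, P4, M2, M3}.
Min-cut edges: P4→Ref (7), M2→Ref (6), M3→Ref (2); capacity 7 + 6 + 2 = 15.
This cut is saturated, so no flow can exceed 15.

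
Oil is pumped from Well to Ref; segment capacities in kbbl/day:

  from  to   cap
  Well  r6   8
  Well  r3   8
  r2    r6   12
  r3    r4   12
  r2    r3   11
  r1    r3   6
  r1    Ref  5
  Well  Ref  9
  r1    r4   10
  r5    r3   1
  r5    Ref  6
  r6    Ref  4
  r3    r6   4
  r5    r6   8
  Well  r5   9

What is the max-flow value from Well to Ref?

19

Augment Well→Ref: bottleneck 9, flow now 9.
Augment Well→r5→Ref: bottleneck 6, flow now 15.
Augment Well→r6→Ref: bottleneck 4, flow now 19.
No augmenting path remains; maximum flow = 19.
In the residual graph, reachable from Well: {Well, r3, r4, r5, r6}.
Min-cut edges: Well→Ref (9), r5→Ref (6), r6→Ref (4); capacity 9 + 6 + 4 = 19.
This cut is saturated, so no flow can exceed 19.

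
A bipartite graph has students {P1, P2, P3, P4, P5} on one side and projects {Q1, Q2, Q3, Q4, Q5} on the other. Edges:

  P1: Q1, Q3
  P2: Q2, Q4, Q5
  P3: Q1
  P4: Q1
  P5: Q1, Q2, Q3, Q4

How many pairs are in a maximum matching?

4

Unit-capacity flow: source→left, listed edges, right→sink; max matching = max flow.
Augmenting path P1→Q1 (+1); matched 1.
Augmenting path P2→Q2 (+1); matched 2.
Augmenting path P5→Q3 (+1); matched 3.
Augmenting path P3→Q1→P1→Q3→P5→Q4 (+1); matched 4.
No augmenting path remains; maximum matching = 4.
König certificate: {P1, P2, P5, Q1} is a vertex cover of size 4 (every listed pair touches it), so no matching can be larger.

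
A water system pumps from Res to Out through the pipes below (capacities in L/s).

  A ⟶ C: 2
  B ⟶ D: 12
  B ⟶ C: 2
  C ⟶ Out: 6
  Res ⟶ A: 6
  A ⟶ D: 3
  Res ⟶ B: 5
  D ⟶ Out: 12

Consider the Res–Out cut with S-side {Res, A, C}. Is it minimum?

Given cut capacity: 5 + 3 + 6 = 14.
Augment Res→A→C→Out: bottleneck 2, flow now 2.
Augment Res→A→D→Out: bottleneck 3, flow now 5.
Augment Res→B→C→Out: bottleneck 2, flow now 7.
Augment Res→B→D→Out: bottleneck 3, flow now 10.
No augmenting path remains; maximum flow = 10.
In the residual graph, reachable from Res: {Res, A}.
Min-cut edges: Res→B (5), A→C (2), A→D (3); capacity 5 + 2 + 3 = 10.
Cut capacity 14 exceeds the max flow 10, so it is not minimum.

No — its capacity is 14, but the minimum cut has capacity 10.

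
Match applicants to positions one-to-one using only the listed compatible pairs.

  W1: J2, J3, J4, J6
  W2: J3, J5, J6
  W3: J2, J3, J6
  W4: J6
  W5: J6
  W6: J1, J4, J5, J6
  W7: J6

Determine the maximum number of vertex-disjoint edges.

5

Unit-capacity flow: source→left, listed edges, right→sink; max matching = max flow.
Augmenting path W1→J2 (+1); matched 1.
Augmenting path W2→J3 (+1); matched 2.
Augmenting path W3→J6 (+1); matched 3.
Augmenting path W6→J1 (+1); matched 4.
Augmenting path W4→J6→W3→J2→W1→J4 (+1); matched 5.
No augmenting path remains; maximum matching = 5.
König certificate: {W1, W2, W3, W6, J6} is a vertex cover of size 5 (every listed pair touches it), so no matching can be larger.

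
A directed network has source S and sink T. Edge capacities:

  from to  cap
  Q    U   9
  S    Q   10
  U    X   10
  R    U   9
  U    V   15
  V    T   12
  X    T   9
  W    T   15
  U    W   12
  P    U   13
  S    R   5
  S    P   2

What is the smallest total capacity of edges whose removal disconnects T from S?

Augment S→P→U→V→T: bottleneck 2, flow now 2.
Augment S→Q→U→V→T: bottleneck 9, flow now 11.
Augment S→R→U→V→T: bottleneck 1, flow now 12.
Augment S→R→U→W→T: bottleneck 4, flow now 16.
No augmenting path remains; maximum flow = 16.
By max-flow min-cut, the minimum cut capacity equals the max flow.
In the residual graph, reachable from S: {S, Q}.
Min-cut edges: S→P (2), S→R (5), Q→U (9); capacity 2 + 5 + 9 = 16.

16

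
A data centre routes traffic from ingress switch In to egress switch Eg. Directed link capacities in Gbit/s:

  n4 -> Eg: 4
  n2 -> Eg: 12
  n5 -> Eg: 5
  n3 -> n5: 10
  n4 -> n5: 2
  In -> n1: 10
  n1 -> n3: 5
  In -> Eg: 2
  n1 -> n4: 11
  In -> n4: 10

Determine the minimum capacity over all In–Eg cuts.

Augment In→Eg: bottleneck 2, flow now 2.
Augment In→n4→Eg: bottleneck 4, flow now 6.
Augment In→n4→n5→Eg: bottleneck 2, flow now 8.
Augment In→n1→n3→n5→Eg: bottleneck 3, flow now 11.
No augmenting path remains; maximum flow = 11.
By max-flow min-cut, the minimum cut capacity equals the max flow.
In the residual graph, reachable from In: {In, n1, n3, n4, n5}.
Min-cut edges: In→Eg (2), n4→Eg (4), n5→Eg (5); capacity 2 + 4 + 5 = 11.

11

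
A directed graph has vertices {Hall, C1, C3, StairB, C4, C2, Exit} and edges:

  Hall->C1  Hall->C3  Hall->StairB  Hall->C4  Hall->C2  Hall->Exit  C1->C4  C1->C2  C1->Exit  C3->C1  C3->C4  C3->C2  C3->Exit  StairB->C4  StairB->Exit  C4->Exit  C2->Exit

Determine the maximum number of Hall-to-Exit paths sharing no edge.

Assign every edge capacity 1; by Menger, the answer equals the max flow.
Path Hall→Exit (+1); total 1.
Path Hall→C1→Exit (+1); total 2.
Path Hall→C3→Exit (+1); total 3.
Path Hall→StairB→Exit (+1); total 4.
Path Hall→C4→Exit (+1); total 5.
Path Hall→C2→Exit (+1); total 6.
No residual Hall→Exit path; max flow = 6.
Certifying cut of size 6: {Hall→C1, Hall→C2, Hall→C3, Hall→C4, Hall→Exit, Hall→StairB}.

6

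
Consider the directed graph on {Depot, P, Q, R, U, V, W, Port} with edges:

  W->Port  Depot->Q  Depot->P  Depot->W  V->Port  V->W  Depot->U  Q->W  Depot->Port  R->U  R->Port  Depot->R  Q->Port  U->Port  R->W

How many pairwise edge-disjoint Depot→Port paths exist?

Assign every edge capacity 1; by Menger, the answer equals the max flow.
Path Depot→Port (+1); total 1.
Path Depot→Q→Port (+1); total 2.
Path Depot→R→Port (+1); total 3.
Path Depot→U→Port (+1); total 4.
Path Depot→W→Port (+1); total 5.
No residual Depot→Port path; max flow = 5.
Certifying cut of size 5: {Depot→Port, Depot→Q, Depot→R, Depot→U, Depot→W}.

5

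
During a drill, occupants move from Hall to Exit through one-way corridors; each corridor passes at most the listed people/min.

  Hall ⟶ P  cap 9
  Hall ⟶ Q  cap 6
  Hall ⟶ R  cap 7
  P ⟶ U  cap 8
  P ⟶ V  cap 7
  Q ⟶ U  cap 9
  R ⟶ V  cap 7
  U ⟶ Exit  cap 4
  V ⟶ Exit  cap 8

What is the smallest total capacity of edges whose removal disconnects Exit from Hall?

Augment Hall→P→U→Exit: bottleneck 4, flow now 4.
Augment Hall→P→V→Exit: bottleneck 5, flow now 9.
Augment Hall→R→V→Exit: bottleneck 3, flow now 12.
No augmenting path remains; maximum flow = 12.
By max-flow min-cut, the minimum cut capacity equals the max flow.
In the residual graph, reachable from Hall: {Hall, P, Q, R, U, V}.
Min-cut edges: U→Exit (4), V→Exit (8); capacity 4 + 8 = 12.

12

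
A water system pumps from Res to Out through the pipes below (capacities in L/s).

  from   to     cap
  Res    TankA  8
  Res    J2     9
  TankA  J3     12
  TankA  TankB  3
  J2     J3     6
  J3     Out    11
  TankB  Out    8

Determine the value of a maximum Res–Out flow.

14

Augment Res→TankA→J3→Out: bottleneck 8, flow now 8.
Augment Res→J2→J3→Out: bottleneck 3, flow now 11.
Augment Res→J2→J3→TankA→TankB→Out: bottleneck 3, flow now 14. (uses reverse residual edge)
No augmenting path remains; maximum flow = 14.
In the residual graph, reachable from Res: {Res, J2}.
Min-cut edges: Res→TankA (8), J2→J3 (6); capacity 8 + 6 = 14.
This cut is saturated, so no flow can exceed 14.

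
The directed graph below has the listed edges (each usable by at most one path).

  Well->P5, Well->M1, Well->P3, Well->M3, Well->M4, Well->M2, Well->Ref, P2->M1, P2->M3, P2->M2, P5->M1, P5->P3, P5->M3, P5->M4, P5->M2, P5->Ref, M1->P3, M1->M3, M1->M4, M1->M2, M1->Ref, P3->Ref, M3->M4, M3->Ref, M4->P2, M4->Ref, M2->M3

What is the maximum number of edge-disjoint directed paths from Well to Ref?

6

Assign every edge capacity 1; by Menger, the answer equals the max flow.
Path Well→Ref (+1); total 1.
Path Well→P5→Ref (+1); total 2.
Path Well→M1→Ref (+1); total 3.
Path Well→P3→Ref (+1); total 4.
Path Well→M3→Ref (+1); total 5.
Path Well→M4→Ref (+1); total 6.
No residual Well→Ref path; max flow = 6.
Certifying cut of size 6: {M1→Ref, M3→Ref, M4→Ref, P3→Ref, Well→P5, Well→Ref}.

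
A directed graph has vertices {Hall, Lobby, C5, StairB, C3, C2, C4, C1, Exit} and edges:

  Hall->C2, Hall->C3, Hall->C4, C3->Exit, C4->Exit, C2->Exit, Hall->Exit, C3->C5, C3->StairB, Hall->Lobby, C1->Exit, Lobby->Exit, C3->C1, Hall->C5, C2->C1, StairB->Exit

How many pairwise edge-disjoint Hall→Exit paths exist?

Assign every edge capacity 1; by Menger, the answer equals the max flow.
Path Hall→Exit (+1); total 1.
Path Hall→Lobby→Exit (+1); total 2.
Path Hall→C3→Exit (+1); total 3.
Path Hall→C2→Exit (+1); total 4.
Path Hall→C4→Exit (+1); total 5.
No residual Hall→Exit path; max flow = 5.
Certifying cut of size 5: {Hall→C2, Hall→C3, Hall→C4, Hall→Exit, Hall→Lobby}.

5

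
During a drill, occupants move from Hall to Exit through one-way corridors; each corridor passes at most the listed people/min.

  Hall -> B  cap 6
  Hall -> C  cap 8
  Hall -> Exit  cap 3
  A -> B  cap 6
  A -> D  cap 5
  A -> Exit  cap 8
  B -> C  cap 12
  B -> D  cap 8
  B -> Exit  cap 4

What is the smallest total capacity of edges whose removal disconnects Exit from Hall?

Augment Hall→Exit: bottleneck 3, flow now 3.
Augment Hall→B→Exit: bottleneck 4, flow now 7.
No augmenting path remains; maximum flow = 7.
By max-flow min-cut, the minimum cut capacity equals the max flow.
In the residual graph, reachable from Hall: {Hall, B, C, D}.
Min-cut edges: Hall→Exit (3), B→Exit (4); capacity 3 + 4 = 7.

7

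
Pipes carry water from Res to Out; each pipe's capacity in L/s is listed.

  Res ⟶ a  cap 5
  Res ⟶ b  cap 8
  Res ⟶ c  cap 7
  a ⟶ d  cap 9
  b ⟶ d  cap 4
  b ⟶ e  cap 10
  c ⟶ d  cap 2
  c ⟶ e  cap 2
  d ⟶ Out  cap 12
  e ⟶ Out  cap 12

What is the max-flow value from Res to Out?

17

Augment Res→a→d→Out: bottleneck 5, flow now 5.
Augment Res→b→d→Out: bottleneck 4, flow now 9.
Augment Res→b→e→Out: bottleneck 4, flow now 13.
Augment Res→c→d→Out: bottleneck 2, flow now 15.
Augment Res→c→e→Out: bottleneck 2, flow now 17.
No augmenting path remains; maximum flow = 17.
In the residual graph, reachable from Res: {Res, c}.
Min-cut edges: Res→a (5), Res→b (8), c→d (2), c→e (2); capacity 5 + 8 + 2 + 2 = 17.
This cut is saturated, so no flow can exceed 17.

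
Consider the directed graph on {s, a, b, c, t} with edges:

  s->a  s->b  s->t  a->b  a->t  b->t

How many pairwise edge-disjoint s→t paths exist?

Assign every edge capacity 1; by Menger, the answer equals the max flow.
Path s→t (+1); total 1.
Path s→a→t (+1); total 2.
Path s→b→t (+1); total 3.
No residual s→t path; max flow = 3.
Certifying cut of size 3: {s→a, s→b, s→t}.

3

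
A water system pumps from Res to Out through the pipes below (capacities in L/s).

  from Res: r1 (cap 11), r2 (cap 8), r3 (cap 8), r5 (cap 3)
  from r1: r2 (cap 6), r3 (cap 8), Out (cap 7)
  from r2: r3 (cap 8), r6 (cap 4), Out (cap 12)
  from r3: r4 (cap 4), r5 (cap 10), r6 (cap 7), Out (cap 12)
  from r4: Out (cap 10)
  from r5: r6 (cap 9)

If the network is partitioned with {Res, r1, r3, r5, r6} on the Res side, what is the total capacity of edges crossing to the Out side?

37

Edges leaving {Res, r1, r3, r5, r6}: Res→r2 (8), r1→r2 (6), r1→Out (7), r3→r4 (4), r3→Out (12).
Cut capacity = 8 + 6 + 7 + 4 + 12 = 37.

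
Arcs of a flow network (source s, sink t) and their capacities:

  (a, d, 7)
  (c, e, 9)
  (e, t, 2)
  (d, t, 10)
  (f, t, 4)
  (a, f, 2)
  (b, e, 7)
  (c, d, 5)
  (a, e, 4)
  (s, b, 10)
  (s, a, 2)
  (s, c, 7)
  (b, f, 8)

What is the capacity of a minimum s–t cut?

13

Augment s→a→d→t: bottleneck 2, flow now 2.
Augment s→b→e→t: bottleneck 2, flow now 4.
Augment s→b→f→t: bottleneck 4, flow now 8.
Augment s→c→d→t: bottleneck 5, flow now 13.
No augmenting path remains; maximum flow = 13.
By max-flow min-cut, the minimum cut capacity equals the max flow.
In the residual graph, reachable from s: {s, b, c, e, f}.
Min-cut edges: s→a (2), c→d (5), e→t (2), f→t (4); capacity 2 + 5 + 2 + 4 = 13.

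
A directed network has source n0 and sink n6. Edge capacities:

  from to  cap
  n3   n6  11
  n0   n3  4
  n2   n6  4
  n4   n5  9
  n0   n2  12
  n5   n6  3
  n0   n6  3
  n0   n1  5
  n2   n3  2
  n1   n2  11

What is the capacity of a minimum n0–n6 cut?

Augment n0→n6: bottleneck 3, flow now 3.
Augment n0→n2→n6: bottleneck 4, flow now 7.
Augment n0→n3→n6: bottleneck 4, flow now 11.
Augment n0→n2→n3→n6: bottleneck 2, flow now 13.
No augmenting path remains; maximum flow = 13.
By max-flow min-cut, the minimum cut capacity equals the max flow.
In the residual graph, reachable from n0: {n0, n1, n2}.
Min-cut edges: n0→n3 (4), n0→n6 (3), n2→n3 (2), n2→n6 (4); capacity 4 + 3 + 2 + 4 = 13.

13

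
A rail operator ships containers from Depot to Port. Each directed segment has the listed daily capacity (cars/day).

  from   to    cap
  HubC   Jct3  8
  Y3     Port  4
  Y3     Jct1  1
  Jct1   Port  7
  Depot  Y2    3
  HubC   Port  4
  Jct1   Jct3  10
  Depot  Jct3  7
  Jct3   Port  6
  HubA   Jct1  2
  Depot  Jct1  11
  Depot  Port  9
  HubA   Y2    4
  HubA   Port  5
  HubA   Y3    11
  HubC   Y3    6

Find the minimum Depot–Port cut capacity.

22

Augment Depot→Port: bottleneck 9, flow now 9.
Augment Depot→Jct1→Port: bottleneck 7, flow now 16.
Augment Depot→Jct3→Port: bottleneck 6, flow now 22.
No augmenting path remains; maximum flow = 22.
By max-flow min-cut, the minimum cut capacity equals the max flow.
In the residual graph, reachable from Depot: {Depot, Y2, Jct1, Jct3}.
Min-cut edges: Depot→Port (9), Jct1→Port (7), Jct3→Port (6); capacity 9 + 7 + 6 = 22.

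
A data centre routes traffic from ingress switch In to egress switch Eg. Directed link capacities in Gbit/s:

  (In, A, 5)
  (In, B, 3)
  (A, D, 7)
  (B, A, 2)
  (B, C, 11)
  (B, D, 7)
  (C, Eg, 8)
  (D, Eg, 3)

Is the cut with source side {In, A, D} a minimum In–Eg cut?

Given cut capacity: 3 + 3 = 6.
Augment In→A→D→Eg: bottleneck 3, flow now 3.
Augment In→B→C→Eg: bottleneck 3, flow now 6.
No augmenting path remains; maximum flow = 6.
Cut capacity 6 equals the max flow, so it is a minimum cut.

Yes — it is a minimum cut (capacity 6).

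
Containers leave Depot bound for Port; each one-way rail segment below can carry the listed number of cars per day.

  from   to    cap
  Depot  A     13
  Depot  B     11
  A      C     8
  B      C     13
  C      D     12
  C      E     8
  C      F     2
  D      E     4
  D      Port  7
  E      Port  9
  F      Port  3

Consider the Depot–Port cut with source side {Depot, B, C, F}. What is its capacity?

Edges leaving {Depot, B, C, F}: Depot→A (13), C→D (12), C→E (8), F→Port (3).
Cut capacity = 13 + 12 + 8 + 3 = 36.

36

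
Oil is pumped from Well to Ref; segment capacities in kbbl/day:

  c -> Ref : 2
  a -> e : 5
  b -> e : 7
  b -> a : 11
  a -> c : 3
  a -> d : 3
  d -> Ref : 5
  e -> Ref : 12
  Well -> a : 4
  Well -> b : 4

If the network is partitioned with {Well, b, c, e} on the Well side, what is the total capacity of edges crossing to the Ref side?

Edges leaving {Well, b, c, e}: Well→a (4), b→a (11), c→Ref (2), e→Ref (12).
Cut capacity = 4 + 11 + 2 + 12 = 29.

29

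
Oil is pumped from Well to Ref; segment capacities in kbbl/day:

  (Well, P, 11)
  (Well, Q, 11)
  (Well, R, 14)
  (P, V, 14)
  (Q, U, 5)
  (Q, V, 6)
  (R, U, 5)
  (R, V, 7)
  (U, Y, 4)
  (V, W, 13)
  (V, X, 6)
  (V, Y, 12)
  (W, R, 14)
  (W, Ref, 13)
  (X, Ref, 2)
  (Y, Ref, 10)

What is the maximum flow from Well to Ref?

25

Augment Well→P→V→W→Ref: bottleneck 11, flow now 11.
Augment Well→Q→U→Y→Ref: bottleneck 4, flow now 15.
Augment Well→Q→V→W→Ref: bottleneck 2, flow now 17.
Augment Well→Q→V→X→Ref: bottleneck 2, flow now 19.
Augment Well→Q→V→Y→Ref: bottleneck 2, flow now 21.
Augment Well→R→V→Y→Ref: bottleneck 4, flow now 25.
No augmenting path remains; maximum flow = 25.
In the residual graph, reachable from Well: {Well, P, Q, R, U, V, X, Y}.
Min-cut edges: V→W (13), X→Ref (2), Y→Ref (10); capacity 13 + 2 + 10 = 25.
This cut is saturated, so no flow can exceed 25.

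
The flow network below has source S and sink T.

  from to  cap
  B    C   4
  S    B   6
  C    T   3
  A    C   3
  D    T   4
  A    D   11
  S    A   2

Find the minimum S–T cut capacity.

Augment S→A→C→T: bottleneck 2, flow now 2.
Augment S→B→C→T: bottleneck 1, flow now 3.
Augment S→B→C→A→D→T: bottleneck 2, flow now 5. (uses reverse residual edge)
No augmenting path remains; maximum flow = 5.
By max-flow min-cut, the minimum cut capacity equals the max flow.
In the residual graph, reachable from S: {S, B, C}.
Min-cut edges: S→A (2), C→T (3); capacity 2 + 3 = 5.

5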